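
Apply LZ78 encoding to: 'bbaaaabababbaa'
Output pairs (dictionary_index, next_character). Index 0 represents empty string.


LZ78 encoding steps:
Dictionary: {0: ''}
Step 1: w='' (idx 0), next='b' -> output (0, 'b'), add 'b' as idx 1
Step 2: w='b' (idx 1), next='a' -> output (1, 'a'), add 'ba' as idx 2
Step 3: w='' (idx 0), next='a' -> output (0, 'a'), add 'a' as idx 3
Step 4: w='a' (idx 3), next='a' -> output (3, 'a'), add 'aa' as idx 4
Step 5: w='ba' (idx 2), next='b' -> output (2, 'b'), add 'bab' as idx 5
Step 6: w='a' (idx 3), next='b' -> output (3, 'b'), add 'ab' as idx 6
Step 7: w='ba' (idx 2), next='a' -> output (2, 'a'), add 'baa' as idx 7


Encoded: [(0, 'b'), (1, 'a'), (0, 'a'), (3, 'a'), (2, 'b'), (3, 'b'), (2, 'a')]


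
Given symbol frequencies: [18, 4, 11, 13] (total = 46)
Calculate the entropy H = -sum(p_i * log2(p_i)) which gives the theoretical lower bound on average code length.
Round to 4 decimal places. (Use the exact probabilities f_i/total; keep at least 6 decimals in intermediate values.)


Per-symbol terms -p_i * log2(p_i) with p_i = f_i/46:
  p = 18/46 = 0.391304: log2(p) = -1.353637, -p*log2(p) = 0.529684
  p = 4/46 = 0.086957: log2(p) = -3.523562, -p*log2(p) = 0.306397
  p = 11/46 = 0.239130: log2(p) = -2.064130, -p*log2(p) = 0.493596
  p = 13/46 = 0.282609: log2(p) = -1.823122, -p*log2(p) = 0.515230
H = 0.529684 + 0.306397 + 0.493596 + 0.515230 = 1.844907

H = 1.8449 bits/symbol


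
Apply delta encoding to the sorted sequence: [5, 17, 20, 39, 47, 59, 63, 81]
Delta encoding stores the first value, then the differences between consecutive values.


First value: 5
Deltas:
  17 - 5 = 12
  20 - 17 = 3
  39 - 20 = 19
  47 - 39 = 8
  59 - 47 = 12
  63 - 59 = 4
  81 - 63 = 18


Delta encoded: [5, 12, 3, 19, 8, 12, 4, 18]


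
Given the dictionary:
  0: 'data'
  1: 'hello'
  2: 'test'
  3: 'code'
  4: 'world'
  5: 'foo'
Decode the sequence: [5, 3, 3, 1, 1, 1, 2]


Look up each index in the dictionary:
  5 -> 'foo'
  3 -> 'code'
  3 -> 'code'
  1 -> 'hello'
  1 -> 'hello'
  1 -> 'hello'
  2 -> 'test'

Decoded: "foo code code hello hello hello test"


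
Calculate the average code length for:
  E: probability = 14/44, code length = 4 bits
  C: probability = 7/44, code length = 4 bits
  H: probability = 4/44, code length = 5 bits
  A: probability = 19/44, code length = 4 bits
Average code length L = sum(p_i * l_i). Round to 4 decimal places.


Weighted contributions p_i * l_i:
  E: (14/44) * 4 = 56/44
  C: (7/44) * 4 = 28/44
  H: (4/44) * 5 = 20/44
  A: (19/44) * 4 = 76/44
Sum = (56 + 28 + 20 + 76)/44 = 180/44

L = 180/44 = 4.0909 bits/symbol


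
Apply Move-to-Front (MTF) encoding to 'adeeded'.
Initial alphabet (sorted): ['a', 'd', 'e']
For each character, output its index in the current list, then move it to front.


MTF encoding:
'a': index 0 in ['a', 'd', 'e'] -> ['a', 'd', 'e']
'd': index 1 in ['a', 'd', 'e'] -> ['d', 'a', 'e']
'e': index 2 in ['d', 'a', 'e'] -> ['e', 'd', 'a']
'e': index 0 in ['e', 'd', 'a'] -> ['e', 'd', 'a']
'd': index 1 in ['e', 'd', 'a'] -> ['d', 'e', 'a']
'e': index 1 in ['d', 'e', 'a'] -> ['e', 'd', 'a']
'd': index 1 in ['e', 'd', 'a'] -> ['d', 'e', 'a']


Output: [0, 1, 2, 0, 1, 1, 1]


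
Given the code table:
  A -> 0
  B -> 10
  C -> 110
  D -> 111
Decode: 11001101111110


Decoding:
110 -> C
0 -> A
110 -> C
111 -> D
111 -> D
0 -> A


Result: CACDDA


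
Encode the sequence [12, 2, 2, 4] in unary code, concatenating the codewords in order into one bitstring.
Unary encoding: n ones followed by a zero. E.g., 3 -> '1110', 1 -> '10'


Encode each number as n ones followed by a terminating 0:
  12 -> 1111111111110 (13 bits)
  2 -> 110 (3 bits)
  2 -> 110 (3 bits)
  4 -> 11110 (5 bits)
Total length = 13 + 3 + 3 + 5 = 24 bits.

Unary([12, 2, 2, 4]) = 111111111111011011011110 (24 bits)


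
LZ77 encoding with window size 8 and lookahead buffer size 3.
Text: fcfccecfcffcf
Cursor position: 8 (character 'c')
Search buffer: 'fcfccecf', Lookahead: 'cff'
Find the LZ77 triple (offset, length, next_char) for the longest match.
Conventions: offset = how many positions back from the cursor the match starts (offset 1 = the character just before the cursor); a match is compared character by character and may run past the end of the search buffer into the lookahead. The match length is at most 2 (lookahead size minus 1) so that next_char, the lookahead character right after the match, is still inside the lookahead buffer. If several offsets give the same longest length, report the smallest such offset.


Try each offset into the search buffer:
  offset=1 (pos 7, char 'f'): match length 0
  offset=2 (pos 6, char 'c'): match length 2
  offset=3 (pos 5, char 'e'): match length 0
  offset=4 (pos 4, char 'c'): match length 1
  offset=5 (pos 3, char 'c'): match length 1
  offset=6 (pos 2, char 'f'): match length 0
  offset=7 (pos 1, char 'c'): match length 2
  offset=8 (pos 0, char 'f'): match length 0
Longest match has length 2, found at offsets 2, 7; take the smallest, offset 2.
next_char = character at position 8 + 2 = 10 -> 'f'

Best match: offset=2, length=2 (matching 'cf' starting at position 6)
LZ77 triple: (2, 2, 'f')


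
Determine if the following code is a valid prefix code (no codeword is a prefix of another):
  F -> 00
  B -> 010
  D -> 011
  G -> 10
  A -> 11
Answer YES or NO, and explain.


Checking each pair (does one codeword prefix another?):
  F='00' vs B='010': no prefix
  F='00' vs D='011': no prefix
  F='00' vs G='10': no prefix
  F='00' vs A='11': no prefix
  B='010' vs F='00': no prefix
  B='010' vs D='011': no prefix
  B='010' vs G='10': no prefix
  B='010' vs A='11': no prefix
  D='011' vs F='00': no prefix
  D='011' vs B='010': no prefix
  D='011' vs G='10': no prefix
  D='011' vs A='11': no prefix
  G='10' vs F='00': no prefix
  G='10' vs B='010': no prefix
  G='10' vs D='011': no prefix
  G='10' vs A='11': no prefix
  A='11' vs F='00': no prefix
  A='11' vs B='010': no prefix
  A='11' vs D='011': no prefix
  A='11' vs G='10': no prefix
No violation found over all pairs.

YES -- this is a valid prefix code. No codeword is a prefix of any other codeword.


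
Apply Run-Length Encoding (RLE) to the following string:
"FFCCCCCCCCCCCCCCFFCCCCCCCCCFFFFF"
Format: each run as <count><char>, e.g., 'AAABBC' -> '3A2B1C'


Scanning runs left to right:
  i=0: run of 'F' x 2 -> '2F'
  i=2: run of 'C' x 14 -> '14C'
  i=16: run of 'F' x 2 -> '2F'
  i=18: run of 'C' x 9 -> '9C'
  i=27: run of 'F' x 5 -> '5F'

RLE = 2F14C2F9C5F


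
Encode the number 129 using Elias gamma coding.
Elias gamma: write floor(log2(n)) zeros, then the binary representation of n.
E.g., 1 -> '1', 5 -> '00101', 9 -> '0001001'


num_bits = floor(log2(129)) + 1 = 8
leading_zeros = num_bits - 1 = 7
binary(129) = 10000001

Elias gamma(129) = '0000000' + '10000001' = 000000010000001 (15 bits)


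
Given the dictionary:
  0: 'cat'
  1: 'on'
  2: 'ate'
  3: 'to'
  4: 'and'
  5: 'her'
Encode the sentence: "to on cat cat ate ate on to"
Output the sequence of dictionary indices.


Look up each word in the dictionary:
  'to' -> 3
  'on' -> 1
  'cat' -> 0
  'cat' -> 0
  'ate' -> 2
  'ate' -> 2
  'on' -> 1
  'to' -> 3

Encoded: [3, 1, 0, 0, 2, 2, 1, 3]


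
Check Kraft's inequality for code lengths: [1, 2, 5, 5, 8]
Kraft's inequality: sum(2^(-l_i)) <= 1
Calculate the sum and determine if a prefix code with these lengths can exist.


Sum = 2^(-1) + 2^(-2) + 2^(-5) + 2^(-5) + 2^(-8)
    = 0.5 + 0.25 + 0.03125 + 0.03125 + 0.00390625
    = 209/256 = 0.81640625
Since 0.81640625 <= 1, Kraft's inequality IS satisfied.
A prefix code with these lengths CAN exist.

Kraft sum = 0.81640625. Satisfied.


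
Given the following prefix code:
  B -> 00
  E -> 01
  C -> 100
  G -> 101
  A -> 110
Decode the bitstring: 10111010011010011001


Decoding step by step:
Bits 101 -> G
Bits 110 -> A
Bits 100 -> C
Bits 110 -> A
Bits 100 -> C
Bits 110 -> A
Bits 01 -> E


Decoded message: GACACAE


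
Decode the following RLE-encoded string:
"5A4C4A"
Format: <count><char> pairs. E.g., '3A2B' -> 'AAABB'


Expanding each <count><char> pair:
  5A -> 'AAAAA'
  4C -> 'CCCC'
  4A -> 'AAAA'

Decoded = AAAAACCCCAAAA


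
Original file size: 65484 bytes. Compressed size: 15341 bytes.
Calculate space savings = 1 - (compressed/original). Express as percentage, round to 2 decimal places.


ratio = compressed/original = 15341/65484 = 0.234271
savings = 1 - ratio = 1 - 0.234271 = 0.765729
as a percentage: 0.765729 * 100 = 76.57%

Space savings = 1 - 15341/65484 = 76.57%


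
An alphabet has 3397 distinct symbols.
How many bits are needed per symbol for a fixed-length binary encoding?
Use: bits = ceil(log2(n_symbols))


log2(3397) = 11.73
Bracket: 2^11 = 2048 < 3397 <= 2^12 = 4096
So ceil(log2(3397)) = 12

bits = ceil(log2(3397)) = ceil(11.73) = 12 bits


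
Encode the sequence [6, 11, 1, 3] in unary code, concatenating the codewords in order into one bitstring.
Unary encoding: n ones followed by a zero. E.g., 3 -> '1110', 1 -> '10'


Encode each number as n ones followed by a terminating 0:
  6 -> 1111110 (7 bits)
  11 -> 111111111110 (12 bits)
  1 -> 10 (2 bits)
  3 -> 1110 (4 bits)
Total length = 7 + 12 + 2 + 4 = 25 bits.

Unary([6, 11, 1, 3]) = 1111110111111111110101110 (25 bits)


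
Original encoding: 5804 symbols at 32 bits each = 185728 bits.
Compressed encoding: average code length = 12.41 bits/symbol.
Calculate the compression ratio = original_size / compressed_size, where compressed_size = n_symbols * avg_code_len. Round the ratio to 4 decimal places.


original_size = n_symbols * orig_bits = 5804 * 32 = 185728 bits
compressed_size = n_symbols * avg_code_len = 5804 * 12.41 = 72027.64 bits
ratio = original_size / compressed_size = 185728 / 72027.64 = 2.5786

Compression ratio = 2.5786


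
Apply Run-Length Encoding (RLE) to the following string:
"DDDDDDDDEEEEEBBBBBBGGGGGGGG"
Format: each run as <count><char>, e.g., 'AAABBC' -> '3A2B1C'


Scanning runs left to right:
  i=0: run of 'D' x 8 -> '8D'
  i=8: run of 'E' x 5 -> '5E'
  i=13: run of 'B' x 6 -> '6B'
  i=19: run of 'G' x 8 -> '8G'

RLE = 8D5E6B8G


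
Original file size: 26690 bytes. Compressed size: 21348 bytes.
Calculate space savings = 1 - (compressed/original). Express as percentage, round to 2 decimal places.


ratio = compressed/original = 21348/26690 = 0.79985
savings = 1 - ratio = 1 - 0.79985 = 0.20015
as a percentage: 0.20015 * 100 = 20.01%

Space savings = 1 - 21348/26690 = 20.01%


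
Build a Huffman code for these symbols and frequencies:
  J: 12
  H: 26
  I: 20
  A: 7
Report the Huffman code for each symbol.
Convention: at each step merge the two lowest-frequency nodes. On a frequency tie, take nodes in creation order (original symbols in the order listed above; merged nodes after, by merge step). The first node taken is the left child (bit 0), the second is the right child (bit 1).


Huffman tree construction:
Step 1: Merge A(7) + J(12) = 19
Step 2: Merge (A+J)(19) + I(20) = 39
Step 3: Merge H(26) + ((A+J)+I)(39) = 65
Read each symbol's code off the tree from the root (left child = 0, right child = 1).

Codes:
  J: 101 (length 3)
  H: 0 (length 1)
  I: 11 (length 2)
  A: 100 (length 3)
Average code length: 123/65 = 1.8923 bits/symbol


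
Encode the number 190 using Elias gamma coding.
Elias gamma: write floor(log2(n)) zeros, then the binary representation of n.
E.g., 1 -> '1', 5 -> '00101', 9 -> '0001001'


num_bits = floor(log2(190)) + 1 = 8
leading_zeros = num_bits - 1 = 7
binary(190) = 10111110

Elias gamma(190) = '0000000' + '10111110' = 000000010111110 (15 bits)


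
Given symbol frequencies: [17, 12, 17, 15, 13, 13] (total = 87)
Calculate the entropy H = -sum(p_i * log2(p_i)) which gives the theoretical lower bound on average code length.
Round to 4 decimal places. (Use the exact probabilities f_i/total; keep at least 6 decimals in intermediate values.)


Per-symbol terms -p_i * log2(p_i) with p_i = f_i/87:
  p = 17/87 = 0.195402: log2(p) = -2.355481, -p*log2(p) = 0.460266
  p = 12/87 = 0.137931: log2(p) = -2.857981, -p*log2(p) = 0.394204
  p = 17/87 = 0.195402: log2(p) = -2.355481, -p*log2(p) = 0.460266
  p = 15/87 = 0.172414: log2(p) = -2.536053, -p*log2(p) = 0.437251
  p = 13/87 = 0.149425: log2(p) = -2.742504, -p*log2(p) = 0.409799
  p = 13/87 = 0.149425: log2(p) = -2.742504, -p*log2(p) = 0.409799
H = 0.460266 + 0.394204 + 0.460266 + 0.437251 + 0.409799 + 0.409799 = 2.571585

H = 2.5716 bits/symbol


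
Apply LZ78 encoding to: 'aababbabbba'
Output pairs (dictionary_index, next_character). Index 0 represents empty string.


LZ78 encoding steps:
Dictionary: {0: ''}
Step 1: w='' (idx 0), next='a' -> output (0, 'a'), add 'a' as idx 1
Step 2: w='a' (idx 1), next='b' -> output (1, 'b'), add 'ab' as idx 2
Step 3: w='ab' (idx 2), next='b' -> output (2, 'b'), add 'abb' as idx 3
Step 4: w='abb' (idx 3), next='b' -> output (3, 'b'), add 'abbb' as idx 4
Step 5: w='a' (idx 1), end of input -> output (1, '')


Encoded: [(0, 'a'), (1, 'b'), (2, 'b'), (3, 'b'), (1, '')]


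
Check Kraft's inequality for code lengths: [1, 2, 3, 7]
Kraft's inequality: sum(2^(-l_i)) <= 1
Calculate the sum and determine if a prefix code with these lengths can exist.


Sum = 2^(-1) + 2^(-2) + 2^(-3) + 2^(-7)
    = 0.5 + 0.25 + 0.125 + 0.0078125
    = 113/128 = 0.8828125
Since 0.8828125 <= 1, Kraft's inequality IS satisfied.
A prefix code with these lengths CAN exist.

Kraft sum = 0.8828125. Satisfied.


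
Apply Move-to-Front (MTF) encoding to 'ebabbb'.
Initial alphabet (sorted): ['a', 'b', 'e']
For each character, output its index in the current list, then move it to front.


MTF encoding:
'e': index 2 in ['a', 'b', 'e'] -> ['e', 'a', 'b']
'b': index 2 in ['e', 'a', 'b'] -> ['b', 'e', 'a']
'a': index 2 in ['b', 'e', 'a'] -> ['a', 'b', 'e']
'b': index 1 in ['a', 'b', 'e'] -> ['b', 'a', 'e']
'b': index 0 in ['b', 'a', 'e'] -> ['b', 'a', 'e']
'b': index 0 in ['b', 'a', 'e'] -> ['b', 'a', 'e']


Output: [2, 2, 2, 1, 0, 0]


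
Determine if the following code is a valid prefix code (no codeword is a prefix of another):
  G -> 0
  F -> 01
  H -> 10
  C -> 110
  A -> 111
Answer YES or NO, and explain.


Checking each pair (does one codeword prefix another?):
  G='0' vs F='01': prefix -- VIOLATION

NO -- this is NOT a valid prefix code. G (0) is a prefix of F (01).


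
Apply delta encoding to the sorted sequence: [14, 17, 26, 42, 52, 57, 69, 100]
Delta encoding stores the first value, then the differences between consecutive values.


First value: 14
Deltas:
  17 - 14 = 3
  26 - 17 = 9
  42 - 26 = 16
  52 - 42 = 10
  57 - 52 = 5
  69 - 57 = 12
  100 - 69 = 31


Delta encoded: [14, 3, 9, 16, 10, 5, 12, 31]


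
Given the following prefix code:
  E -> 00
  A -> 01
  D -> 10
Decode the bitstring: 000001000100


Decoding step by step:
Bits 00 -> E
Bits 00 -> E
Bits 01 -> A
Bits 00 -> E
Bits 01 -> A
Bits 00 -> E


Decoded message: EEAEAE


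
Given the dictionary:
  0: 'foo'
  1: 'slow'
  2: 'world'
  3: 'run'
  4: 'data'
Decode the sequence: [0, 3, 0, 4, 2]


Look up each index in the dictionary:
  0 -> 'foo'
  3 -> 'run'
  0 -> 'foo'
  4 -> 'data'
  2 -> 'world'

Decoded: "foo run foo data world"


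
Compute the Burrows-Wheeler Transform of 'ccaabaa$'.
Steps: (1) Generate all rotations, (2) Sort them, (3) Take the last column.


Rotations (sorted):
  0: $ccaabaa -> last char: a
  1: a$ccaaba -> last char: a
  2: aa$ccaab -> last char: b
  3: aabaa$cc -> last char: c
  4: abaa$cca -> last char: a
  5: baa$ccaa -> last char: a
  6: caabaa$c -> last char: c
  7: ccaabaa$ -> last char: $


BWT = aabcaac$


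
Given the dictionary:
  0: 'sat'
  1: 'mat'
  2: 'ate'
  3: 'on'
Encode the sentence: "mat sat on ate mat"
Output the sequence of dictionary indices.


Look up each word in the dictionary:
  'mat' -> 1
  'sat' -> 0
  'on' -> 3
  'ate' -> 2
  'mat' -> 1

Encoded: [1, 0, 3, 2, 1]


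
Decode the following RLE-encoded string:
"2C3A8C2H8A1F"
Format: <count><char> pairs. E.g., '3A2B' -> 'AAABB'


Expanding each <count><char> pair:
  2C -> 'CC'
  3A -> 'AAA'
  8C -> 'CCCCCCCC'
  2H -> 'HH'
  8A -> 'AAAAAAAA'
  1F -> 'F'

Decoded = CCAAACCCCCCCCHHAAAAAAAAF


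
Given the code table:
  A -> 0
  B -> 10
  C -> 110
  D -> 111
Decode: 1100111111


Decoding:
110 -> C
0 -> A
111 -> D
111 -> D


Result: CADD


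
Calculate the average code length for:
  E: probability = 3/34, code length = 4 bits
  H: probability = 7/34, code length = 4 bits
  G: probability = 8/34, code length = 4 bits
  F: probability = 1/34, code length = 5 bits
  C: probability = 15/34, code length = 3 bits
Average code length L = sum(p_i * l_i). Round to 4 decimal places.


Weighted contributions p_i * l_i:
  E: (3/34) * 4 = 12/34
  H: (7/34) * 4 = 28/34
  G: (8/34) * 4 = 32/34
  F: (1/34) * 5 = 5/34
  C: (15/34) * 3 = 45/34
Sum = (12 + 28 + 32 + 5 + 45)/34 = 122/34

L = 122/34 = 3.5882 bits/symbol


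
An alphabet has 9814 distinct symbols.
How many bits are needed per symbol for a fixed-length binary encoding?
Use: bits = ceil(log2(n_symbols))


log2(9814) = 13.2606
Bracket: 2^13 = 8192 < 9814 <= 2^14 = 16384
So ceil(log2(9814)) = 14

bits = ceil(log2(9814)) = ceil(13.2606) = 14 bits


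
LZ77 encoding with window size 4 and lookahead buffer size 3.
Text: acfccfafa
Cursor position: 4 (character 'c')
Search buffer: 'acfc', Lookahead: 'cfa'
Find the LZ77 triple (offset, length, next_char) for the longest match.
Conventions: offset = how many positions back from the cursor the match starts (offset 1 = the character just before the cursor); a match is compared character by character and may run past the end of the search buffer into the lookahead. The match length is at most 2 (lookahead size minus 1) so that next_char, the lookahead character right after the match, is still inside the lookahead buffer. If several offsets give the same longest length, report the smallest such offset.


Try each offset into the search buffer:
  offset=1 (pos 3, char 'c'): match length 1
  offset=2 (pos 2, char 'f'): match length 0
  offset=3 (pos 1, char 'c'): match length 2
  offset=4 (pos 0, char 'a'): match length 0
Longest match has length 2 at offset 3.
next_char = character at position 4 + 2 = 6 -> 'a'

Best match: offset=3, length=2 (matching 'cf' starting at position 1)
LZ77 triple: (3, 2, 'a')


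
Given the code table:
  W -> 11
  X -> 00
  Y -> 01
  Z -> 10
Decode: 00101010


Decoding:
00 -> X
10 -> Z
10 -> Z
10 -> Z


Result: XZZZ


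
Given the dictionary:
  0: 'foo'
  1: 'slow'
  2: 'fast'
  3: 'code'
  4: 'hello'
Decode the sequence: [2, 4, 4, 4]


Look up each index in the dictionary:
  2 -> 'fast'
  4 -> 'hello'
  4 -> 'hello'
  4 -> 'hello'

Decoded: "fast hello hello hello"


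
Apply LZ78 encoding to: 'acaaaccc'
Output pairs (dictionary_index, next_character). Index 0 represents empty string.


LZ78 encoding steps:
Dictionary: {0: ''}
Step 1: w='' (idx 0), next='a' -> output (0, 'a'), add 'a' as idx 1
Step 2: w='' (idx 0), next='c' -> output (0, 'c'), add 'c' as idx 2
Step 3: w='a' (idx 1), next='a' -> output (1, 'a'), add 'aa' as idx 3
Step 4: w='a' (idx 1), next='c' -> output (1, 'c'), add 'ac' as idx 4
Step 5: w='c' (idx 2), next='c' -> output (2, 'c'), add 'cc' as idx 5


Encoded: [(0, 'a'), (0, 'c'), (1, 'a'), (1, 'c'), (2, 'c')]


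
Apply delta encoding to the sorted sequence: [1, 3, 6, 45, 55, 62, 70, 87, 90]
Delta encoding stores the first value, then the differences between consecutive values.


First value: 1
Deltas:
  3 - 1 = 2
  6 - 3 = 3
  45 - 6 = 39
  55 - 45 = 10
  62 - 55 = 7
  70 - 62 = 8
  87 - 70 = 17
  90 - 87 = 3


Delta encoded: [1, 2, 3, 39, 10, 7, 8, 17, 3]


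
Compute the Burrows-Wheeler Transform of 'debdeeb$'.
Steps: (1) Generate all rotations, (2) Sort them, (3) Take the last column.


Rotations (sorted):
  0: $debdeeb -> last char: b
  1: b$debdee -> last char: e
  2: bdeeb$de -> last char: e
  3: debdeeb$ -> last char: $
  4: deeb$deb -> last char: b
  5: eb$debde -> last char: e
  6: ebdeeb$d -> last char: d
  7: eeb$debd -> last char: d


BWT = bee$bedd


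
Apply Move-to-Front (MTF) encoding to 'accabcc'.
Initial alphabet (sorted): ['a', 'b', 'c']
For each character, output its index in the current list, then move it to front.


MTF encoding:
'a': index 0 in ['a', 'b', 'c'] -> ['a', 'b', 'c']
'c': index 2 in ['a', 'b', 'c'] -> ['c', 'a', 'b']
'c': index 0 in ['c', 'a', 'b'] -> ['c', 'a', 'b']
'a': index 1 in ['c', 'a', 'b'] -> ['a', 'c', 'b']
'b': index 2 in ['a', 'c', 'b'] -> ['b', 'a', 'c']
'c': index 2 in ['b', 'a', 'c'] -> ['c', 'b', 'a']
'c': index 0 in ['c', 'b', 'a'] -> ['c', 'b', 'a']


Output: [0, 2, 0, 1, 2, 2, 0]


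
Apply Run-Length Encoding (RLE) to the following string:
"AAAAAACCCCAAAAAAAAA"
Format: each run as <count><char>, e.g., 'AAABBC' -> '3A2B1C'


Scanning runs left to right:
  i=0: run of 'A' x 6 -> '6A'
  i=6: run of 'C' x 4 -> '4C'
  i=10: run of 'A' x 9 -> '9A'

RLE = 6A4C9A


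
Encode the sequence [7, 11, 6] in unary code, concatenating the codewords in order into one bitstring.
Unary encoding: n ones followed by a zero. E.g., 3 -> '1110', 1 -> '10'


Encode each number as n ones followed by a terminating 0:
  7 -> 11111110 (8 bits)
  11 -> 111111111110 (12 bits)
  6 -> 1111110 (7 bits)
Total length = 8 + 12 + 7 = 27 bits.

Unary([7, 11, 6]) = 111111101111111111101111110 (27 bits)


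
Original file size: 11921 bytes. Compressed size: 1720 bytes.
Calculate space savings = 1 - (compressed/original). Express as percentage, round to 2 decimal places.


ratio = compressed/original = 1720/11921 = 0.144283
savings = 1 - ratio = 1 - 0.144283 = 0.855717
as a percentage: 0.855717 * 100 = 85.57%

Space savings = 1 - 1720/11921 = 85.57%


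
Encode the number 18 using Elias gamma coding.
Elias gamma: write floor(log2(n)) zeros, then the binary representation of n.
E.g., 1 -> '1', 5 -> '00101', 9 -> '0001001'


num_bits = floor(log2(18)) + 1 = 5
leading_zeros = num_bits - 1 = 4
binary(18) = 10010

Elias gamma(18) = '0000' + '10010' = 000010010 (9 bits)


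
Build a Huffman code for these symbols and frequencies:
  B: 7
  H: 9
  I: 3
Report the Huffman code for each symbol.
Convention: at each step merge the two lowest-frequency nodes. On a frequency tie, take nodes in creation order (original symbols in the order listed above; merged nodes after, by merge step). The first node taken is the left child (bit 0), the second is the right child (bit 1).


Huffman tree construction:
Step 1: Merge I(3) + B(7) = 10
Step 2: Merge H(9) + (I+B)(10) = 19
Read each symbol's code off the tree from the root (left child = 0, right child = 1).

Codes:
  B: 11 (length 2)
  H: 0 (length 1)
  I: 10 (length 2)
Average code length: 29/19 = 1.5263 bits/symbol


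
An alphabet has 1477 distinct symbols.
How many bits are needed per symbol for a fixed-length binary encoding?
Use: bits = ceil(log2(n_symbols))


log2(1477) = 10.5285
Bracket: 2^10 = 1024 < 1477 <= 2^11 = 2048
So ceil(log2(1477)) = 11

bits = ceil(log2(1477)) = ceil(10.5285) = 11 bits


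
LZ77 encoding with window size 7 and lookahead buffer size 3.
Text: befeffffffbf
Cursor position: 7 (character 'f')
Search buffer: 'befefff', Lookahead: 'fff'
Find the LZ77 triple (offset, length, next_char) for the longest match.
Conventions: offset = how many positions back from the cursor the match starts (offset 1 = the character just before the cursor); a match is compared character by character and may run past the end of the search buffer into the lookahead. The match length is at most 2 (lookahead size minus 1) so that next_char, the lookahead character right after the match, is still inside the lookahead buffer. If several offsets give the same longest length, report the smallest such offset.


Try each offset into the search buffer:
  offset=1 (pos 6, char 'f'): match length 2
  offset=2 (pos 5, char 'f'): match length 2
  offset=3 (pos 4, char 'f'): match length 2
  offset=4 (pos 3, char 'e'): match length 0
  offset=5 (pos 2, char 'f'): match length 1
  offset=6 (pos 1, char 'e'): match length 0
  offset=7 (pos 0, char 'b'): match length 0
Longest match has length 2, found at offsets 1, 2, 3; take the smallest, offset 1.
next_char = character at position 7 + 2 = 9 -> 'f'

Best match: offset=1, length=2 (matching 'ff' starting at position 6)
LZ77 triple: (1, 2, 'f')


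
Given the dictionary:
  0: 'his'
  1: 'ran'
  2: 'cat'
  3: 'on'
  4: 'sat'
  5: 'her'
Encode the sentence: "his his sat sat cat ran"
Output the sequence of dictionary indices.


Look up each word in the dictionary:
  'his' -> 0
  'his' -> 0
  'sat' -> 4
  'sat' -> 4
  'cat' -> 2
  'ran' -> 1

Encoded: [0, 0, 4, 4, 2, 1]


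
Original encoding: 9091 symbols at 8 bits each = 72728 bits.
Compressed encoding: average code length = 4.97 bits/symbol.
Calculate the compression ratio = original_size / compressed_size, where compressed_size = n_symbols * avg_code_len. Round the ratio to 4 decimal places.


original_size = n_symbols * orig_bits = 9091 * 8 = 72728 bits
compressed_size = n_symbols * avg_code_len = 9091 * 4.97 = 45182.27 bits
ratio = original_size / compressed_size = 72728 / 45182.27 = 1.6097

Compression ratio = 1.6097


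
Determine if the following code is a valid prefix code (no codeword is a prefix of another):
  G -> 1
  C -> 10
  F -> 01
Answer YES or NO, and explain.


Checking each pair (does one codeword prefix another?):
  G='1' vs C='10': prefix -- VIOLATION

NO -- this is NOT a valid prefix code. G (1) is a prefix of C (10).


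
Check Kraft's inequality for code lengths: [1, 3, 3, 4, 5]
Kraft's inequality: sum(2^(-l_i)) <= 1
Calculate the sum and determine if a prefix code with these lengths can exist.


Sum = 2^(-1) + 2^(-3) + 2^(-3) + 2^(-4) + 2^(-5)
    = 0.5 + 0.125 + 0.125 + 0.0625 + 0.03125
    = 27/32 = 0.84375
Since 0.84375 <= 1, Kraft's inequality IS satisfied.
A prefix code with these lengths CAN exist.

Kraft sum = 0.84375. Satisfied.


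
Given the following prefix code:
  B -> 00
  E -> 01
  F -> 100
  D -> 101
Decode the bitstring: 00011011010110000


Decoding step by step:
Bits 00 -> B
Bits 01 -> E
Bits 101 -> D
Bits 101 -> D
Bits 01 -> E
Bits 100 -> F
Bits 00 -> B


Decoded message: BEDDEFB


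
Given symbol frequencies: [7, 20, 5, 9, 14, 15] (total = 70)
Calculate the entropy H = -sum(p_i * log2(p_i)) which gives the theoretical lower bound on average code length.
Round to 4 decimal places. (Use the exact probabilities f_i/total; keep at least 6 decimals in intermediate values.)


Per-symbol terms -p_i * log2(p_i) with p_i = f_i/70:
  p = 7/70 = 0.100000: log2(p) = -3.321928, -p*log2(p) = 0.332193
  p = 20/70 = 0.285714: log2(p) = -1.807355, -p*log2(p) = 0.516387
  p = 5/70 = 0.071429: log2(p) = -3.807355, -p*log2(p) = 0.271954
  p = 9/70 = 0.128571: log2(p) = -2.959358, -p*log2(p) = 0.380489
  p = 14/70 = 0.200000: log2(p) = -2.321928, -p*log2(p) = 0.464386
  p = 15/70 = 0.214286: log2(p) = -2.222392, -p*log2(p) = 0.476227
H = 0.332193 + 0.516387 + 0.271954 + 0.380489 + 0.464386 + 0.476227 = 2.441636

H = 2.4416 bits/symbol


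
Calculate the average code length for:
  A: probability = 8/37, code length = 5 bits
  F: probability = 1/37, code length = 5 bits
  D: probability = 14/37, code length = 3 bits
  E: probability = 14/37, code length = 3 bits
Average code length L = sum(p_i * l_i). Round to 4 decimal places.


Weighted contributions p_i * l_i:
  A: (8/37) * 5 = 40/37
  F: (1/37) * 5 = 5/37
  D: (14/37) * 3 = 42/37
  E: (14/37) * 3 = 42/37
Sum = (40 + 5 + 42 + 42)/37 = 129/37

L = 129/37 = 3.4865 bits/symbol


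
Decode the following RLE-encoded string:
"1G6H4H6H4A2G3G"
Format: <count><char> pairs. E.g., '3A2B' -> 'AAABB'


Expanding each <count><char> pair:
  1G -> 'G'
  6H -> 'HHHHHH'
  4H -> 'HHHH'
  6H -> 'HHHHHH'
  4A -> 'AAAA'
  2G -> 'GG'
  3G -> 'GGG'

Decoded = GHHHHHHHHHHHHHHHHAAAAGGGGG


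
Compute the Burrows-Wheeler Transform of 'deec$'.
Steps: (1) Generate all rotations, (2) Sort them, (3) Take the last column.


Rotations (sorted):
  0: $deec -> last char: c
  1: c$dee -> last char: e
  2: deec$ -> last char: $
  3: ec$de -> last char: e
  4: eec$d -> last char: d


BWT = ce$ed


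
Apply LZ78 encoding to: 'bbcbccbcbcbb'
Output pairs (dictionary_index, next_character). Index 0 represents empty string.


LZ78 encoding steps:
Dictionary: {0: ''}
Step 1: w='' (idx 0), next='b' -> output (0, 'b'), add 'b' as idx 1
Step 2: w='b' (idx 1), next='c' -> output (1, 'c'), add 'bc' as idx 2
Step 3: w='bc' (idx 2), next='c' -> output (2, 'c'), add 'bcc' as idx 3
Step 4: w='bc' (idx 2), next='b' -> output (2, 'b'), add 'bcb' as idx 4
Step 5: w='' (idx 0), next='c' -> output (0, 'c'), add 'c' as idx 5
Step 6: w='b' (idx 1), next='b' -> output (1, 'b'), add 'bb' as idx 6


Encoded: [(0, 'b'), (1, 'c'), (2, 'c'), (2, 'b'), (0, 'c'), (1, 'b')]


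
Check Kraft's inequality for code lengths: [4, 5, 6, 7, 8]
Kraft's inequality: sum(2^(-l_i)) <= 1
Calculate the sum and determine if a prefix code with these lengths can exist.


Sum = 2^(-4) + 2^(-5) + 2^(-6) + 2^(-7) + 2^(-8)
    = 0.0625 + 0.03125 + 0.015625 + 0.0078125 + 0.00390625
    = 31/256 = 0.12109375
Since 0.12109375 <= 1, Kraft's inequality IS satisfied.
A prefix code with these lengths CAN exist.

Kraft sum = 0.12109375. Satisfied.


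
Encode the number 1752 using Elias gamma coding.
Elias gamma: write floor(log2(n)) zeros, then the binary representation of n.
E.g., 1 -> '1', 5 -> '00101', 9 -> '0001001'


num_bits = floor(log2(1752)) + 1 = 11
leading_zeros = num_bits - 1 = 10
binary(1752) = 11011011000

Elias gamma(1752) = '0000000000' + '11011011000' = 000000000011011011000 (21 bits)


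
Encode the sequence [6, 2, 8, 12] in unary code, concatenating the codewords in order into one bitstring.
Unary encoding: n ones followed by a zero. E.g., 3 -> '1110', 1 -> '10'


Encode each number as n ones followed by a terminating 0:
  6 -> 1111110 (7 bits)
  2 -> 110 (3 bits)
  8 -> 111111110 (9 bits)
  12 -> 1111111111110 (13 bits)
Total length = 7 + 3 + 9 + 13 = 32 bits.

Unary([6, 2, 8, 12]) = 11111101101111111101111111111110 (32 bits)


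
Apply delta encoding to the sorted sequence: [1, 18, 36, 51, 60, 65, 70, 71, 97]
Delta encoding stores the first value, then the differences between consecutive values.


First value: 1
Deltas:
  18 - 1 = 17
  36 - 18 = 18
  51 - 36 = 15
  60 - 51 = 9
  65 - 60 = 5
  70 - 65 = 5
  71 - 70 = 1
  97 - 71 = 26


Delta encoded: [1, 17, 18, 15, 9, 5, 5, 1, 26]


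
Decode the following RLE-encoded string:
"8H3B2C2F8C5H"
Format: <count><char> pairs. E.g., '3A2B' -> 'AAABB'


Expanding each <count><char> pair:
  8H -> 'HHHHHHHH'
  3B -> 'BBB'
  2C -> 'CC'
  2F -> 'FF'
  8C -> 'CCCCCCCC'
  5H -> 'HHHHH'

Decoded = HHHHHHHHBBBCCFFCCCCCCCCHHHHH


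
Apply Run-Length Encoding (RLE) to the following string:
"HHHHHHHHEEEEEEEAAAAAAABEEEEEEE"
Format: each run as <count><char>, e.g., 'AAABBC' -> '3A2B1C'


Scanning runs left to right:
  i=0: run of 'H' x 8 -> '8H'
  i=8: run of 'E' x 7 -> '7E'
  i=15: run of 'A' x 7 -> '7A'
  i=22: run of 'B' x 1 -> '1B'
  i=23: run of 'E' x 7 -> '7E'

RLE = 8H7E7A1B7E


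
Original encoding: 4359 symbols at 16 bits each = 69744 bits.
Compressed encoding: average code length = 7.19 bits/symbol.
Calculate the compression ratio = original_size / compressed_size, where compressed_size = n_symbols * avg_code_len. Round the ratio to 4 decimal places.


original_size = n_symbols * orig_bits = 4359 * 16 = 69744 bits
compressed_size = n_symbols * avg_code_len = 4359 * 7.19 = 31341.21 bits
ratio = original_size / compressed_size = 69744 / 31341.21 = 2.2253

Compression ratio = 2.2253


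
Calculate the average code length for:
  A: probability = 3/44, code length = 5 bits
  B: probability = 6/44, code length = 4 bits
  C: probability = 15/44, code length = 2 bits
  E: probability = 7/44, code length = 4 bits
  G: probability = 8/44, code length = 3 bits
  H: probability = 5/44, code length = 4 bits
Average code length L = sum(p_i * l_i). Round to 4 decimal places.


Weighted contributions p_i * l_i:
  A: (3/44) * 5 = 15/44
  B: (6/44) * 4 = 24/44
  C: (15/44) * 2 = 30/44
  E: (7/44) * 4 = 28/44
  G: (8/44) * 3 = 24/44
  H: (5/44) * 4 = 20/44
Sum = (15 + 24 + 30 + 28 + 24 + 20)/44 = 141/44

L = 141/44 = 3.2045 bits/symbol


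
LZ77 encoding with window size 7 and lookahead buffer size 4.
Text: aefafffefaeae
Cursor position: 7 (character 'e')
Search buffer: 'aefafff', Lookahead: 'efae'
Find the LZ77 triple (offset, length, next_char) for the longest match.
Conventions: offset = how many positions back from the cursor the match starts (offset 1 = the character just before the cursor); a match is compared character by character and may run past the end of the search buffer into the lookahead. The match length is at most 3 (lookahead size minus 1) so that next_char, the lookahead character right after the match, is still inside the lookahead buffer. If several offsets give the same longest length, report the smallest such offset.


Try each offset into the search buffer:
  offset=1 (pos 6, char 'f'): match length 0
  offset=2 (pos 5, char 'f'): match length 0
  offset=3 (pos 4, char 'f'): match length 0
  offset=4 (pos 3, char 'a'): match length 0
  offset=5 (pos 2, char 'f'): match length 0
  offset=6 (pos 1, char 'e'): match length 3
  offset=7 (pos 0, char 'a'): match length 0
Longest match has length 3 at offset 6.
next_char = character at position 7 + 3 = 10 -> 'e'

Best match: offset=6, length=3 (matching 'efa' starting at position 1)
LZ77 triple: (6, 3, 'e')


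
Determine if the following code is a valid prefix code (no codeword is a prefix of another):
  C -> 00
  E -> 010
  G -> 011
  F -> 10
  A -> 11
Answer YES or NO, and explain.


Checking each pair (does one codeword prefix another?):
  C='00' vs E='010': no prefix
  C='00' vs G='011': no prefix
  C='00' vs F='10': no prefix
  C='00' vs A='11': no prefix
  E='010' vs C='00': no prefix
  E='010' vs G='011': no prefix
  E='010' vs F='10': no prefix
  E='010' vs A='11': no prefix
  G='011' vs C='00': no prefix
  G='011' vs E='010': no prefix
  G='011' vs F='10': no prefix
  G='011' vs A='11': no prefix
  F='10' vs C='00': no prefix
  F='10' vs E='010': no prefix
  F='10' vs G='011': no prefix
  F='10' vs A='11': no prefix
  A='11' vs C='00': no prefix
  A='11' vs E='010': no prefix
  A='11' vs G='011': no prefix
  A='11' vs F='10': no prefix
No violation found over all pairs.

YES -- this is a valid prefix code. No codeword is a prefix of any other codeword.


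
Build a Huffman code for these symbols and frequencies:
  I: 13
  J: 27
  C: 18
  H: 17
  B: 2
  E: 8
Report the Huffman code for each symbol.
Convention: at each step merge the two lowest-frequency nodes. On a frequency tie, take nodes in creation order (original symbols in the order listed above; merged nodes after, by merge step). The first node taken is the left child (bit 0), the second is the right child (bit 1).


Huffman tree construction:
Step 1: Merge B(2) + E(8) = 10
Step 2: Merge (B+E)(10) + I(13) = 23
Step 3: Merge H(17) + C(18) = 35
Step 4: Merge ((B+E)+I)(23) + J(27) = 50
Step 5: Merge (H+C)(35) + (((B+E)+I)+J)(50) = 85
Read each symbol's code off the tree from the root (left child = 0, right child = 1).

Codes:
  I: 101 (length 3)
  J: 11 (length 2)
  C: 01 (length 2)
  H: 00 (length 2)
  B: 1000 (length 4)
  E: 1001 (length 4)
Average code length: 203/85 = 2.3882 bits/symbol


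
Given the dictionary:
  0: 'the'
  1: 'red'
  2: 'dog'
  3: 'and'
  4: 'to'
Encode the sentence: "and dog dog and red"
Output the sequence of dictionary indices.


Look up each word in the dictionary:
  'and' -> 3
  'dog' -> 2
  'dog' -> 2
  'and' -> 3
  'red' -> 1

Encoded: [3, 2, 2, 3, 1]


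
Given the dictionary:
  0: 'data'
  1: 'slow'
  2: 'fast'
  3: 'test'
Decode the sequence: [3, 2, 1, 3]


Look up each index in the dictionary:
  3 -> 'test'
  2 -> 'fast'
  1 -> 'slow'
  3 -> 'test'

Decoded: "test fast slow test"


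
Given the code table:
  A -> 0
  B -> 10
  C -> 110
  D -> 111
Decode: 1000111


Decoding:
10 -> B
0 -> A
0 -> A
111 -> D


Result: BAAD


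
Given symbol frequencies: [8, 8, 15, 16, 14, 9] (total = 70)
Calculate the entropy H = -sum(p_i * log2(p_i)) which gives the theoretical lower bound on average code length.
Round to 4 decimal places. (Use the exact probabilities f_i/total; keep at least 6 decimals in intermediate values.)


Per-symbol terms -p_i * log2(p_i) with p_i = f_i/70:
  p = 8/70 = 0.114286: log2(p) = -3.129283, -p*log2(p) = 0.357632
  p = 8/70 = 0.114286: log2(p) = -3.129283, -p*log2(p) = 0.357632
  p = 15/70 = 0.214286: log2(p) = -2.222392, -p*log2(p) = 0.476227
  p = 16/70 = 0.228571: log2(p) = -2.129283, -p*log2(p) = 0.486693
  p = 14/70 = 0.200000: log2(p) = -2.321928, -p*log2(p) = 0.464386
  p = 9/70 = 0.128571: log2(p) = -2.959358, -p*log2(p) = 0.380489
H = 0.357632 + 0.357632 + 0.476227 + 0.486693 + 0.464386 + 0.380489 = 2.523059

H = 2.5231 bits/symbol


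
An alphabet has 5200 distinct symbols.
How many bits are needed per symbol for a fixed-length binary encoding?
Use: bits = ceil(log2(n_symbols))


log2(5200) = 12.3443
Bracket: 2^12 = 4096 < 5200 <= 2^13 = 8192
So ceil(log2(5200)) = 13

bits = ceil(log2(5200)) = ceil(12.3443) = 13 bits


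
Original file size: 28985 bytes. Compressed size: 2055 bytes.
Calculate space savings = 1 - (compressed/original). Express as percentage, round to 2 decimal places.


ratio = compressed/original = 2055/28985 = 0.070899
savings = 1 - ratio = 1 - 0.070899 = 0.929101
as a percentage: 0.929101 * 100 = 92.91%

Space savings = 1 - 2055/28985 = 92.91%


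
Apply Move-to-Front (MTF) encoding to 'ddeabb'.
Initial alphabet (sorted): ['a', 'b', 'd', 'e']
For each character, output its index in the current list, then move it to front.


MTF encoding:
'd': index 2 in ['a', 'b', 'd', 'e'] -> ['d', 'a', 'b', 'e']
'd': index 0 in ['d', 'a', 'b', 'e'] -> ['d', 'a', 'b', 'e']
'e': index 3 in ['d', 'a', 'b', 'e'] -> ['e', 'd', 'a', 'b']
'a': index 2 in ['e', 'd', 'a', 'b'] -> ['a', 'e', 'd', 'b']
'b': index 3 in ['a', 'e', 'd', 'b'] -> ['b', 'a', 'e', 'd']
'b': index 0 in ['b', 'a', 'e', 'd'] -> ['b', 'a', 'e', 'd']


Output: [2, 0, 3, 2, 3, 0]


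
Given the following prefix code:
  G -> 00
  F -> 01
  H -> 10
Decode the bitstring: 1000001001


Decoding step by step:
Bits 10 -> H
Bits 00 -> G
Bits 00 -> G
Bits 10 -> H
Bits 01 -> F


Decoded message: HGGHF


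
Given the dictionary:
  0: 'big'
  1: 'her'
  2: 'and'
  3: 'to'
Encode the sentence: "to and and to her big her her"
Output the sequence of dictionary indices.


Look up each word in the dictionary:
  'to' -> 3
  'and' -> 2
  'and' -> 2
  'to' -> 3
  'her' -> 1
  'big' -> 0
  'her' -> 1
  'her' -> 1

Encoded: [3, 2, 2, 3, 1, 0, 1, 1]


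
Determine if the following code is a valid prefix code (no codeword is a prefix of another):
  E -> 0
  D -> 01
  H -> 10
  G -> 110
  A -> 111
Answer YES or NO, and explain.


Checking each pair (does one codeword prefix another?):
  E='0' vs D='01': prefix -- VIOLATION

NO -- this is NOT a valid prefix code. E (0) is a prefix of D (01).


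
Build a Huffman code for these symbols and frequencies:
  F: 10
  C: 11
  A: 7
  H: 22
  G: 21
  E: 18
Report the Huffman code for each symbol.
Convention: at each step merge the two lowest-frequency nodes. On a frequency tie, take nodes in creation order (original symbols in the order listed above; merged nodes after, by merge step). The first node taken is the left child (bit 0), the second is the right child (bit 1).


Huffman tree construction:
Step 1: Merge A(7) + F(10) = 17
Step 2: Merge C(11) + (A+F)(17) = 28
Step 3: Merge E(18) + G(21) = 39
Step 4: Merge H(22) + (C+(A+F))(28) = 50
Step 5: Merge (E+G)(39) + (H+(C+(A+F)))(50) = 89
Read each symbol's code off the tree from the root (left child = 0, right child = 1).

Codes:
  F: 1111 (length 4)
  C: 110 (length 3)
  A: 1110 (length 4)
  H: 10 (length 2)
  G: 01 (length 2)
  E: 00 (length 2)
Average code length: 223/89 = 2.5056 bits/symbol


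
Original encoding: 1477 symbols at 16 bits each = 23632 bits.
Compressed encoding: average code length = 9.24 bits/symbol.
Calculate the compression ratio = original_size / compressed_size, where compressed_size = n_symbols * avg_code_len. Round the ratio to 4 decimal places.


original_size = n_symbols * orig_bits = 1477 * 16 = 23632 bits
compressed_size = n_symbols * avg_code_len = 1477 * 9.24 = 13647.48 bits
ratio = original_size / compressed_size = 23632 / 13647.48 = 1.7316

Compression ratio = 1.7316
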